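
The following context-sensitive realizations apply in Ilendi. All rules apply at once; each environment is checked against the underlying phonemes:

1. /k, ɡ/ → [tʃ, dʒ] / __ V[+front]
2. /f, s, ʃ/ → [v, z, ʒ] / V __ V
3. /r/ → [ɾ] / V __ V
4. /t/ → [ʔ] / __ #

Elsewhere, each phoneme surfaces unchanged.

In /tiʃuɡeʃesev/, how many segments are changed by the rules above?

4

Segments that undergo a rule: /ʃ/ → [ʒ] (rule 2); /ɡ/ → [dʒ] (rule 1); /ʃ/ → [ʒ] (rule 2); /s/ → [z] (rule 2).
All other segments surface unchanged.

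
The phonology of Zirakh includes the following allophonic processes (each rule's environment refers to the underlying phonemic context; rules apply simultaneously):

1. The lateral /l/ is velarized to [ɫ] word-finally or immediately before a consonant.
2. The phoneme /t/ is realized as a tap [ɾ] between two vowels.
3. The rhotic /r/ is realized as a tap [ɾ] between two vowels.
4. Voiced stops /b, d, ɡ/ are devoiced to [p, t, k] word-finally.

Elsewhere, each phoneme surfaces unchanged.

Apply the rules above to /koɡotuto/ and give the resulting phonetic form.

/k/ stays [k].
/o/ — not in any rule's target class → [o].
/ɡ/ — between /o/ and /o/; rule 4 does not apply here → [ɡ].
/o/ (between /ɡ/ and /t/) is unaffected → [o].
/t/ meets the environment for rule 2 (between two vowels) → [ɾ].
/u/ (between /t/ and /t/) is unaffected → [u].
/t/ meets the environment for rule 2 (between two vowels) → [ɾ].
/o/ (word-final): no rule targets it → [o].

[koɡoɾuɾo]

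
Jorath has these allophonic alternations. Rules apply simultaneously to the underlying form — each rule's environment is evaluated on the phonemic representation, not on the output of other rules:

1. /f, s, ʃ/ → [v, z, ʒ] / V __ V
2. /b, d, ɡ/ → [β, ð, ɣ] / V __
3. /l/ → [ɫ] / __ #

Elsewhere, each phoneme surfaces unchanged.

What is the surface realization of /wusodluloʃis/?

[wuzoðluloʒis]

/w/ (word-initial) is unaffected → [w].
/u/ (between /w/ and /s/) is unaffected → [u].
/s/ (between /u/ and /o/) occurs between two vowels → [z] by rule 1.
/o/ (between /s/ and /d/): no rule targets it → [o].
/d/ (between /o/ and /l/): immediately after a vowel, so rule 2 applies → [ð].
/l/ — between /d/ and /u/; rule 3 does not apply here → [l].
/u/ — not in any rule's target class → [u].
/l/ (between /u/ and /o/) is in the target of rule 3 but the environment (word-finally) is not met → [l].
/o/ stays [o].
/ʃ/ meets the environment for rule 1 (between two vowels) → [ʒ].
/i/ (between /ʃ/ and /s/): no rule targets it → [i].
/s/ (word-final) is in the target of rule 1 but the environment (between two vowels) is not met → [s].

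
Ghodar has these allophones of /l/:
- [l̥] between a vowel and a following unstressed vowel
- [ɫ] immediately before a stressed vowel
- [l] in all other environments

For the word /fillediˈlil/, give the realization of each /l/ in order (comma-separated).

[l], [l], [ɫ], [l]

Occurrence 1 (position 3): no conditioning environment matches → elsewhere allophone [l].
Occurrence 2 (position 4): no conditioning environment matches → elsewhere allophone [l].
Occurrence 3 (position 8): immediately before a stressed vowel → [ɫ].
Occurrence 4 (position 10): no conditioning environment matches → elsewhere allophone [l].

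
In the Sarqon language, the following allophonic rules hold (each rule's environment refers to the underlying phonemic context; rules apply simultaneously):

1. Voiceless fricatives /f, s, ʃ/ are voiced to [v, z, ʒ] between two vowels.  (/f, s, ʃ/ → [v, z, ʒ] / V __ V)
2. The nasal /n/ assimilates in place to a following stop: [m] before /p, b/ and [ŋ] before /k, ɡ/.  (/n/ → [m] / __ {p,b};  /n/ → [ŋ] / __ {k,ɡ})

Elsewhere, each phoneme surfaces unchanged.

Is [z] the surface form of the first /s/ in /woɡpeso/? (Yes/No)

Rule 1 applies to /s/ (between /e/ and /o/: between two vowels) → [z].
The actual realization is [z], which matches [z].

Yes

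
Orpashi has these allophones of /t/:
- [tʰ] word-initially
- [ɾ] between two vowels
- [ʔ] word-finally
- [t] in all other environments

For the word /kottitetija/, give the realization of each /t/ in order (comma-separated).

Occurrence 1 (position 3): no conditioning environment matches → elsewhere allophone [t].
Occurrence 2 (position 4): no conditioning environment matches → elsewhere allophone [t].
Occurrence 3 (position 6): between two vowels → [ɾ].
Occurrence 4 (position 8): between two vowels → [ɾ].

[t], [t], [ɾ], [ɾ]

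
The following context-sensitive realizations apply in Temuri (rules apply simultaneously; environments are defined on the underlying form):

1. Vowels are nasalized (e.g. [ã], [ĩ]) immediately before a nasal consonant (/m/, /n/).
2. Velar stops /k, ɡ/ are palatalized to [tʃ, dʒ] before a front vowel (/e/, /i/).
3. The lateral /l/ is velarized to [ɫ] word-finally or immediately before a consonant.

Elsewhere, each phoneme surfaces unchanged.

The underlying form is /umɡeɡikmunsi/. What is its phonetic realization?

[ũmdʒedʒikmũnsi]

/u/ (word-initial) occurs before a nasal consonant → [ũ] by rule 1.
/m/ (between /u/ and /ɡ/): no rule targets it → [m].
/ɡ/ (between /m/ and /e/) occurs before a front vowel → [dʒ] by rule 2.
/e/ — between /ɡ/ and /ɡ/; rule 1 does not apply here → [e].
/ɡ/ (between /e/ and /i/): before a front vowel, so rule 2 applies → [dʒ].
/i/ (between /ɡ/ and /k/) fails the environment for rule 1, so it stays [i].
/k/ — between /i/ and /m/; rule 2 does not apply here → [k].
/m/ — not in any rule's target class → [m].
Rule 1 applies to /u/ (between /m/ and /n/: before a nasal consonant) → [ũ].
/n/ (between /u/ and /s/) is unaffected → [n].
/s/ stays [s].
/i/ — word-final; rule 1 does not apply here → [i].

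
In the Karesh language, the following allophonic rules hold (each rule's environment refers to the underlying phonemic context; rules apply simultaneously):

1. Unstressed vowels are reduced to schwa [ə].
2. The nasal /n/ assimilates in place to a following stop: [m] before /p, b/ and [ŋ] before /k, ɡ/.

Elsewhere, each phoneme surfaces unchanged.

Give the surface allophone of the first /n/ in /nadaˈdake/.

/n/ — word-initial; rule 2 does not apply here → [n].

[n]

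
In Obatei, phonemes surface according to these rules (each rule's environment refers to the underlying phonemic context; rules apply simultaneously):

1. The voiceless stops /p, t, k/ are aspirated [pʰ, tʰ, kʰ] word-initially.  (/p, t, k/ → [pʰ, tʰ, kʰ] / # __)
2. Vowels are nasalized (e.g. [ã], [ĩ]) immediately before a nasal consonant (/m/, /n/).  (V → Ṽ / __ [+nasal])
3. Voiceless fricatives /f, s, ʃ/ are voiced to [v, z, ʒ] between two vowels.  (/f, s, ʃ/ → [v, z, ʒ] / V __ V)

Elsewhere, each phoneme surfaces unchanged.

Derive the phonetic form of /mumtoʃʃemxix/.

/m/ (word-initial): no rule targets it → [m].
/u/ meets the environment for rule 2 (before a nasal consonant) → [ũ].
/m/ (between /u/ and /t/) is unaffected → [m].
/t/ (between /m/ and /o/): rule 1 targets it, but not word-initially → unchanged [t].
/o/ (between /t/ and /ʃ/) is in the target of rule 2 but the environment (before a nasal consonant) is not met → [o].
/ʃ/ — between /o/ and /ʃ/; rule 3 does not apply here → [ʃ].
/ʃ/ — between /ʃ/ and /e/; rule 3 does not apply here → [ʃ].
/e/ (between /ʃ/ and /m/) occurs before a nasal consonant → [ẽ] by rule 2.
/m/ stays [m].
/x/ stays [x].
/i/ (between /x/ and /x/) is in the target of rule 2 but the environment (before a nasal consonant) is not met → [i].
/x/ — not in any rule's target class → [x].

[mũmtoʃʃẽmxix]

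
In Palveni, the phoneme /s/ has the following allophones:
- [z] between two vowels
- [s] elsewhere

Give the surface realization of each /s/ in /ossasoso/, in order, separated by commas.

Occurrence 1 (position 2): no conditioning environment matches → elsewhere allophone [s].
Occurrence 2 (position 3): no conditioning environment matches → elsewhere allophone [s].
Occurrence 3 (position 5): between two vowels → [z].
Occurrence 4 (position 7): between two vowels → [z].

[s], [s], [z], [z]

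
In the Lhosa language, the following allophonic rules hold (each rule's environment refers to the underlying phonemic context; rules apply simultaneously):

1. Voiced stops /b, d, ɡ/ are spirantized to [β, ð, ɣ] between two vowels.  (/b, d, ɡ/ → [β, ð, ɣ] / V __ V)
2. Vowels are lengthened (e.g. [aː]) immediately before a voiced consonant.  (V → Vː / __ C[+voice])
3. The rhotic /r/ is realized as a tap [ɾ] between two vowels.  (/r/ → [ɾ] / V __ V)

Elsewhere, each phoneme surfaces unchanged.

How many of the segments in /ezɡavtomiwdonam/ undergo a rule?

6

Segments that undergo a rule: /e/ → [eː] (rule 2); /a/ → [aː] (rule 2); /o/ → [oː] (rule 2); /i/ → [iː] (rule 2); /o/ → [oː] (rule 2); /a/ → [aː] (rule 2).
All other segments surface unchanged.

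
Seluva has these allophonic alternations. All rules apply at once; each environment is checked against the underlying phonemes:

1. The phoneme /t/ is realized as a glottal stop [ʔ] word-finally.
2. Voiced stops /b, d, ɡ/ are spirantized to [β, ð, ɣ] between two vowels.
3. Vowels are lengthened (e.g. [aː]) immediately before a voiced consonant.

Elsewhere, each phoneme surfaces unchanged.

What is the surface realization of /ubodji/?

/u/ — word-initial, before a voiced consonant — surfaces as [uː] (rule 3).
/b/ (between /u/ and /o/): between two vowels, so rule 2 applies → [β].
/o/ (between /b/ and /d/) occurs before a voiced consonant → [oː] by rule 3.
/d/ (between /o/ and /j/) is in the target of rule 2 but the environment (between two vowels) is not met → [d].
/j/ stays [j].
/i/ (word-final) fails the environment for rule 3, so it stays [i].

[uːβoːdji]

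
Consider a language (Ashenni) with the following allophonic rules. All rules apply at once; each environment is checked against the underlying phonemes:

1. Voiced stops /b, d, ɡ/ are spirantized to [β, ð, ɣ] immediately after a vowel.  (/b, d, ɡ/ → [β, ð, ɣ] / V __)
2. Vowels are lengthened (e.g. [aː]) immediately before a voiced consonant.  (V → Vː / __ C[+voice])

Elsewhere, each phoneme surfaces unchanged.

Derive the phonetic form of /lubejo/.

/l/ (word-initial): no rule targets it → [l].
/u/ (between /l/ and /b/): before a voiced consonant, so rule 2 applies → [uː].
/b/ (between /u/ and /e/) occurs immediately after a vowel → [β] by rule 1.
/e/ (between /b/ and /j/): before a voiced consonant, so rule 2 applies → [eː].
/j/ — not in any rule's target class → [j].
/o/ (word-final) fails the environment for rule 2, so it stays [o].

[luːβeːjo]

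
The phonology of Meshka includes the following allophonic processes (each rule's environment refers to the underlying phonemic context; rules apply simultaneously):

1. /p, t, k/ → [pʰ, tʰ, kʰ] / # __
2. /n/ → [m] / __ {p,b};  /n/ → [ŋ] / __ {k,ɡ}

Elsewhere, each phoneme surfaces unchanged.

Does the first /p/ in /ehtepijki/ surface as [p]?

Yes

/p/ — between /e/ and /i/; rule 1 does not apply here → [p].
The actual realization is [p], which matches [p].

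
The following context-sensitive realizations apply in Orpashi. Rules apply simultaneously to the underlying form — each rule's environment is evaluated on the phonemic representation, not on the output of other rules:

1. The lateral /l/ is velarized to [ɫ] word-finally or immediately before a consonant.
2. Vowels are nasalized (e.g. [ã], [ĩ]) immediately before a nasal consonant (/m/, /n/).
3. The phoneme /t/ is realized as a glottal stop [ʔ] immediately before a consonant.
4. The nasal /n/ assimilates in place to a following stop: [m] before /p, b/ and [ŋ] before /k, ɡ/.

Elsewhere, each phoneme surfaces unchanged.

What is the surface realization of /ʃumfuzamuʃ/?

/ʃ/ — not in any rule's target class → [ʃ].
Rule 2 applies to /u/ (between /ʃ/ and /m/: before a nasal consonant) → [ũ].
/m/ — not in any rule's target class → [m].
/f/ (between /m/ and /u/): no rule targets it → [f].
/u/ (between /f/ and /z/) fails the environment for rule 2, so it stays [u].
/z/ (between /u/ and /a/): no rule targets it → [z].
/a/ (between /z/ and /m/): before a nasal consonant, so rule 2 applies → [ã].
/m/ (between /a/ and /u/) is unaffected → [m].
/u/ (between /m/ and /ʃ/): rule 2 targets it, but not before a nasal consonant → unchanged [u].
/ʃ/ (word-final) is unaffected → [ʃ].

[ʃũmfuzãmuʃ]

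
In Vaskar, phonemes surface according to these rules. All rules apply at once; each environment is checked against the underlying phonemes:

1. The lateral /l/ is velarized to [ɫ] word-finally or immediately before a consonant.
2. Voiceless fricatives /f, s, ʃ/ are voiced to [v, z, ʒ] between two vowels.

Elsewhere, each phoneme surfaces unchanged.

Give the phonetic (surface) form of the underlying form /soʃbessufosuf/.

/s/ (word-initial) is in the target of rule 2 but the environment (between two vowels) is not met → [s].
/o/ — not in any rule's target class → [o].
/ʃ/ (between /o/ and /b/) is in the target of rule 2 but the environment (between two vowels) is not met → [ʃ].
/b/ — not in any rule's target class → [b].
/e/ — not in any rule's target class → [e].
/s/ (between /e/ and /s/) fails the environment for rule 2, so it stays [s].
/s/ — between /s/ and /u/; rule 2 does not apply here → [s].
/u/ (between /s/ and /f/): no rule targets it → [u].
/f/ (between /u/ and /o/): between two vowels, so rule 2 applies → [v].
/o/ — not in any rule's target class → [o].
/s/ meets the environment for rule 2 (between two vowels) → [z].
/u/ — not in any rule's target class → [u].
/f/ (word-final) fails the environment for rule 2, so it stays [f].

[soʃbessuvozuf]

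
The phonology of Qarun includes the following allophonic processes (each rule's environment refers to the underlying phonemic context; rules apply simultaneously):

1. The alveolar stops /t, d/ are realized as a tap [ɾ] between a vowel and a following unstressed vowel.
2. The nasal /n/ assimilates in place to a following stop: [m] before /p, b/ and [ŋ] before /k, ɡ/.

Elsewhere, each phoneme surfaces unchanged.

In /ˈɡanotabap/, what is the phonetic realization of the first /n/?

[n]

/n/ — between /a/ and /o/; rule 2 does not apply here → [n].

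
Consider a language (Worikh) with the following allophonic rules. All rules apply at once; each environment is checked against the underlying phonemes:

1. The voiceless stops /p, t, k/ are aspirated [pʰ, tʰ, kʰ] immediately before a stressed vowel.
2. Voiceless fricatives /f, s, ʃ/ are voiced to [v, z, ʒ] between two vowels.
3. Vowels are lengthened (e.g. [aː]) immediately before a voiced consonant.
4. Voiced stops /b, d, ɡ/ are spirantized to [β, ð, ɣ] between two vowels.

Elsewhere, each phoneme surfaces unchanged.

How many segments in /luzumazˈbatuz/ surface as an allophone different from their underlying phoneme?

4

Segments that undergo a rule: /u/ → [uː] (rule 3); /u/ → [uː] (rule 3); /a/ → [aː] (rule 3); /u/ → [uː] (rule 3).
All other segments surface unchanged.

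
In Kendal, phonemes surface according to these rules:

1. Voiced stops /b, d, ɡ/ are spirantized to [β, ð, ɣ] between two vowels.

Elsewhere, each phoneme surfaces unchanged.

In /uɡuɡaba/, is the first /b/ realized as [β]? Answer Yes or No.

/b/ (between /a/ and /a/): between two vowels, so rule 1 applies → [β].
The actual realization is [β], which matches [β].

Yes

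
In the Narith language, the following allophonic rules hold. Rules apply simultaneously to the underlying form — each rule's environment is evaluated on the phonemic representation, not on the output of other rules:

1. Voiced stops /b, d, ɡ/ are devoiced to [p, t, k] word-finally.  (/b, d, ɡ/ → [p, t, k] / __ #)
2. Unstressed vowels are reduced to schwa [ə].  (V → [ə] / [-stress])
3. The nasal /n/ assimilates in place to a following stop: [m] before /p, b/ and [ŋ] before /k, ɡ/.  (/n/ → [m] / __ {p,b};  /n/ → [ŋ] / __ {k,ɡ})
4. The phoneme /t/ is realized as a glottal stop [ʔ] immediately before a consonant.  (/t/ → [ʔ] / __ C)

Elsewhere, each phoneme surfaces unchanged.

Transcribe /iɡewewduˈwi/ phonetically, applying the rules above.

/i/ (word-initial) occurs in an unstressed syllable → [ə] by rule 2.
/ɡ/ (between /i/ and /e/) fails the environment for rule 1, so it stays [ɡ].
/e/ (between /ɡ/ and /w/): in an unstressed syllable, so rule 2 applies → [ə].
/w/ — not in any rule's target class → [w].
/e/ (between /w/ and /w/): in an unstressed syllable, so rule 2 applies → [ə].
/w/ (between /e/ and /d/): no rule targets it → [w].
/d/ — between /w/ and /u/; rule 1 does not apply here → [d].
/u/ (between /d/ and /w/): in an unstressed syllable, so rule 2 applies → [ə].
/w/ stays [w].
/i/ (word-final): rule 2 targets it, but not in an unstressed syllable → unchanged [i].

[əɡəwəwdəˈwi]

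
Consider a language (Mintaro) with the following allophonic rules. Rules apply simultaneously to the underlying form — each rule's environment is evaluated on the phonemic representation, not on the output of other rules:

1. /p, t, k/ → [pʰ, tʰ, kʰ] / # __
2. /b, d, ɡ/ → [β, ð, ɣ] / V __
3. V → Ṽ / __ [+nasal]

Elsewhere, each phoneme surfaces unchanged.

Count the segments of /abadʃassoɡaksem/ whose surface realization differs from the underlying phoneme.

Segments that undergo a rule: /b/ → [β] (rule 2); /d/ → [ð] (rule 2); /ɡ/ → [ɣ] (rule 2); /e/ → [ẽ] (rule 3).
All other segments surface unchanged.

4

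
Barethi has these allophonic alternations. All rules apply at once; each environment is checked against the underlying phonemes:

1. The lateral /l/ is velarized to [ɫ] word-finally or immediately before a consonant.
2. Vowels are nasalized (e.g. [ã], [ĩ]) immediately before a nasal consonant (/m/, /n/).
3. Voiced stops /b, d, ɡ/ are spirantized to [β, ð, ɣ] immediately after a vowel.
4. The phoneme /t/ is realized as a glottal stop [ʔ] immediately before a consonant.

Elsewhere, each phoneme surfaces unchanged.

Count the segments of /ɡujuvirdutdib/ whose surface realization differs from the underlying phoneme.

Segments that undergo a rule: /t/ → [ʔ] (rule 4); /b/ → [β] (rule 3).
All other segments surface unchanged.

2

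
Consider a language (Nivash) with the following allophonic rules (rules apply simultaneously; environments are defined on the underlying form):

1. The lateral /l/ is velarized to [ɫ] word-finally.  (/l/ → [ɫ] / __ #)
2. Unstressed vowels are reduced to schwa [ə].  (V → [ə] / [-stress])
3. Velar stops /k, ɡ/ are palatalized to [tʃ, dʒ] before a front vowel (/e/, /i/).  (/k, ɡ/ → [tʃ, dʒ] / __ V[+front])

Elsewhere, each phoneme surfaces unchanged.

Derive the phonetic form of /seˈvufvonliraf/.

/s/ stays [s].
Rule 2 applies to /e/ (between /s/ and /v/: in an unstressed syllable) → [ə].
/v/ (between /e/ and /u/) is unaffected → [v].
/u/ (between /v/ and /f/): rule 2 targets it, but not in an unstressed syllable → unchanged [u].
/f/ (between /u/ and /v/) is unaffected → [f].
/v/ stays [v].
/o/ (between /v/ and /n/): in an unstressed syllable, so rule 2 applies → [ə].
/n/ stays [n].
/l/ — between /n/ and /i/; rule 1 does not apply here → [l].
/i/ meets the environment for rule 2 (in an unstressed syllable) → [ə].
/r/ (between /i/ and /a/): no rule targets it → [r].
/a/ — between /r/ and /f/, in an unstressed syllable — surfaces as [ə] (rule 2).
/f/ (word-final): no rule targets it → [f].

[səˈvufvənlərəf]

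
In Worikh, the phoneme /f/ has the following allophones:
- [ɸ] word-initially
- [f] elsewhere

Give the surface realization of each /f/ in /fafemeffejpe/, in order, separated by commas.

[ɸ], [f], [f], [f]

Occurrence 1 (position 1): word-initially → [ɸ].
Occurrence 2 (position 3): no conditioning environment matches → elsewhere allophone [f].
Occurrence 3 (position 7): no conditioning environment matches → elsewhere allophone [f].
Occurrence 4 (position 8): no conditioning environment matches → elsewhere allophone [f].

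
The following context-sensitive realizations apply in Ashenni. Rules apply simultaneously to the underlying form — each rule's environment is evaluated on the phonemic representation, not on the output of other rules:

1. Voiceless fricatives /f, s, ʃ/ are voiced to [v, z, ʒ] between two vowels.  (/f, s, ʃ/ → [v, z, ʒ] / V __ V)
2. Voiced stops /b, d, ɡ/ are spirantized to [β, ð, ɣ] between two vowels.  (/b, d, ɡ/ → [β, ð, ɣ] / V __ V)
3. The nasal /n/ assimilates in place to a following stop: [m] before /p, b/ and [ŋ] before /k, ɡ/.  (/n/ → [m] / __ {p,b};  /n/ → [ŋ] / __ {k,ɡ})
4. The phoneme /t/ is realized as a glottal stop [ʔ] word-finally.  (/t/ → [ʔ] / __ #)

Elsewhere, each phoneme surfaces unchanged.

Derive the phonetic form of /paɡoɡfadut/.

/p/ stays [p].
/a/ (between /p/ and /ɡ/) is unaffected → [a].
/ɡ/ — between /a/ and /o/, between two vowels — surfaces as [ɣ] (rule 2).
/o/ stays [o].
/ɡ/ — between /o/ and /f/; rule 2 does not apply here → [ɡ].
/f/ (between /ɡ/ and /a/) is in the target of rule 1 but the environment (between two vowels) is not met → [f].
/a/ stays [a].
/d/ (between /a/ and /u/) occurs between two vowels → [ð] by rule 2.
/u/ — not in any rule's target class → [u].
/t/ (word-final): word-finally, so rule 4 applies → [ʔ].

[paɣoɡfaðuʔ]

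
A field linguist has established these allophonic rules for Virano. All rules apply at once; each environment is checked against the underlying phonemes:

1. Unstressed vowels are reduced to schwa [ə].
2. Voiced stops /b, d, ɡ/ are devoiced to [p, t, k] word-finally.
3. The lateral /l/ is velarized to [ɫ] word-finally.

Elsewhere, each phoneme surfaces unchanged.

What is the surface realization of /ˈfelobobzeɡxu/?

[ˈfeləbəbzəɡxə]

/f/ (word-initial): no rule targets it → [f].
/e/ (between /f/ and /l/): rule 1 targets it, but not in an unstressed syllable → unchanged [e].
/l/ (between /e/ and /o/): rule 3 targets it, but not word-finally → unchanged [l].
/o/ (between /l/ and /b/) occurs in an unstressed syllable → [ə] by rule 1.
/b/ (between /o/ and /o/): rule 2 targets it, but not word-finally → unchanged [b].
/o/ (between /b/ and /b/) occurs in an unstressed syllable → [ə] by rule 1.
/b/ — between /o/ and /z/; rule 2 does not apply here → [b].
/z/ stays [z].
/e/ (between /z/ and /ɡ/): in an unstressed syllable, so rule 1 applies → [ə].
/ɡ/ (between /e/ and /x/) is in the target of rule 2 but the environment (word-finally) is not met → [ɡ].
/x/ stays [x].
/u/ — word-final, in an unstressed syllable — surfaces as [ə] (rule 1).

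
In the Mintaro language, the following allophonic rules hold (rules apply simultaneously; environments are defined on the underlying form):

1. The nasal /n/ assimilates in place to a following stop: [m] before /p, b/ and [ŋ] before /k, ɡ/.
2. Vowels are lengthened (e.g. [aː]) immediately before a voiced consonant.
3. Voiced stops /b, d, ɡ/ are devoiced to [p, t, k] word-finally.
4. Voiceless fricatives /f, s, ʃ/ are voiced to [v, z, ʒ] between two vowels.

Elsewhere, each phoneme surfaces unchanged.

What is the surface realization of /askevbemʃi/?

[askeːvbeːmʃi]

/a/ (word-initial): rule 2 targets it, but not before a voiced consonant → unchanged [a].
/s/ (between /a/ and /k/) fails the environment for rule 4, so it stays [s].
/k/ stays [k].
/e/ meets the environment for rule 2 (before a voiced consonant) → [eː].
/v/ — not in any rule's target class → [v].
/b/ (between /v/ and /e/) is in the target of rule 3 but the environment (word-finally) is not met → [b].
/e/ — between /b/ and /m/, before a voiced consonant — surfaces as [eː] (rule 2).
/m/ — not in any rule's target class → [m].
/ʃ/ (between /m/ and /i/): rule 4 targets it, but not between two vowels → unchanged [ʃ].
/i/ (word-final): rule 2 targets it, but not before a voiced consonant → unchanged [i].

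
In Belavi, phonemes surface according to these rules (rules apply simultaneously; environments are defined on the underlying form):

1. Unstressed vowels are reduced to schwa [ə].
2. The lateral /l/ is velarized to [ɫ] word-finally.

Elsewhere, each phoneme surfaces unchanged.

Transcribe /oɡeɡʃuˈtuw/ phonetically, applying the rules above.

[əɡəɡʃəˈtuw]

Rule 1 applies to /o/ (word-initial: in an unstressed syllable) → [ə].
/e/ (between /ɡ/ and /ɡ/): in an unstressed syllable, so rule 1 applies → [ə].
/u/ (between /ʃ/ and /t/): in an unstressed syllable, so rule 1 applies → [ə].
/u/ (between /t/ and /w/) is in the target of rule 1 but the environment (in an unstressed syllable) is not met → [u].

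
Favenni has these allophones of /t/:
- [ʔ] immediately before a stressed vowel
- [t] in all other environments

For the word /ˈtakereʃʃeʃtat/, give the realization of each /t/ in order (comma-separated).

[ʔ], [t], [t]

Occurrence 1 (position 1): immediately before a stressed vowel → [ʔ].
Occurrence 2 (position 11): no conditioning environment matches → elsewhere allophone [t].
Occurrence 3 (position 13): no conditioning environment matches → elsewhere allophone [t].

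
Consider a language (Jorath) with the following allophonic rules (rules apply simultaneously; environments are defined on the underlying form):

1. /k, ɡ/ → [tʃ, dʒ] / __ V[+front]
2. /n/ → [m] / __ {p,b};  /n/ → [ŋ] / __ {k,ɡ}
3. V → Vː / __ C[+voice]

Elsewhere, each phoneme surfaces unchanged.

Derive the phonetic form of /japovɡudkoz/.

/j/ (word-initial) is unaffected → [j].
/a/ (between /j/ and /p/): rule 3 targets it, but not before a voiced consonant → unchanged [a].
/p/ stays [p].
/o/ (between /p/ and /v/): before a voiced consonant, so rule 3 applies → [oː].
/v/ — not in any rule's target class → [v].
/ɡ/ (between /v/ and /u/) is in the target of rule 1 but the environment (before a front vowel) is not met → [ɡ].
Rule 3 applies to /u/ (between /ɡ/ and /d/: before a voiced consonant) → [uː].
/d/ (between /u/ and /k/) is unaffected → [d].
/k/ — between /d/ and /o/; rule 1 does not apply here → [k].
/o/ (between /k/ and /z/): before a voiced consonant, so rule 3 applies → [oː].
/z/ (word-final) is unaffected → [z].

[japoːvɡuːdkoːz]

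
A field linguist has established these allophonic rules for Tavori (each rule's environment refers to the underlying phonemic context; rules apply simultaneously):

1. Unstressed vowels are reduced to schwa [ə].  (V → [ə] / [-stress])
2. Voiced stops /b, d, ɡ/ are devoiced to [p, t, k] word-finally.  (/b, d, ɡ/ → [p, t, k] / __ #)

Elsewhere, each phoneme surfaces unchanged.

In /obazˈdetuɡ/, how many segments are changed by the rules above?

4

Segments that undergo a rule: /o/ → [ə] (rule 1); /a/ → [ə] (rule 1); /u/ → [ə] (rule 1); /ɡ/ → [k] (rule 2).
All other segments surface unchanged.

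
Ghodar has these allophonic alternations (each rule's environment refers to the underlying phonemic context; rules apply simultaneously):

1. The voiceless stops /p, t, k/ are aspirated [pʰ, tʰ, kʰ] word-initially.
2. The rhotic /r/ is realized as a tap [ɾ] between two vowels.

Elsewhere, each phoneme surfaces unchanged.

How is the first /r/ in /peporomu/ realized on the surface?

/r/ — between /o/ and /o/, between two vowels — surfaces as [ɾ] (rule 2).

[ɾ]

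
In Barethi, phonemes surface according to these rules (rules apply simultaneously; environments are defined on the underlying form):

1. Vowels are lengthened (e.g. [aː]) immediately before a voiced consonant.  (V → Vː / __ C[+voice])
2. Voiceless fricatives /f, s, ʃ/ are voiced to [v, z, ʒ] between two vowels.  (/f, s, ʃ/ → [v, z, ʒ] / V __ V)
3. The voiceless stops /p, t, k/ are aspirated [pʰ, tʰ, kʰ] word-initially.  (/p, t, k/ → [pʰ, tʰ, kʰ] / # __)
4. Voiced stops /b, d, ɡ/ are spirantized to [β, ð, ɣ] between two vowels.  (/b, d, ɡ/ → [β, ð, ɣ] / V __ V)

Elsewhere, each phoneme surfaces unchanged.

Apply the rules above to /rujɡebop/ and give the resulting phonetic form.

[ruːjɡeːβop]

/r/ — not in any rule's target class → [r].
Rule 1 applies to /u/ (between /r/ and /j/: before a voiced consonant) → [uː].
/j/ stays [j].
/ɡ/ — between /j/ and /e/; rule 4 does not apply here → [ɡ].
/e/ (between /ɡ/ and /b/) occurs before a voiced consonant → [eː] by rule 1.
/b/ (between /e/ and /o/): between two vowels, so rule 4 applies → [β].
/o/ — between /b/ and /p/; rule 1 does not apply here → [o].
/p/ (word-final) fails the environment for rule 3, so it stays [p].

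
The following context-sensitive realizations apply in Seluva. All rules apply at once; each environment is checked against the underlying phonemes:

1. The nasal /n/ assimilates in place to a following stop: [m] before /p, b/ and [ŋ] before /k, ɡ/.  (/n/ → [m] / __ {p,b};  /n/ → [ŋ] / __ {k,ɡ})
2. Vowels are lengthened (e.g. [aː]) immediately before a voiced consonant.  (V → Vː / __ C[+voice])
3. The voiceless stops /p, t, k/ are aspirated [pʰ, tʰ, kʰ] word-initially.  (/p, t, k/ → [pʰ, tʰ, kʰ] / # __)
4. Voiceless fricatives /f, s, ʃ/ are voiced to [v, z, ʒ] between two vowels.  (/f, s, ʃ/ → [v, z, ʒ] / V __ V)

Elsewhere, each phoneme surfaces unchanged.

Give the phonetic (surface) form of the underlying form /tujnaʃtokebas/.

/t/ meets the environment for rule 3 (word-initially) → [tʰ].
/u/ meets the environment for rule 2 (before a voiced consonant) → [uː].
/j/ stays [j].
/n/ (between /j/ and /a/) is in the target of rule 1 but the environment (before a labial or velar stop) is not met → [n].
/a/ (between /n/ and /ʃ/) fails the environment for rule 2, so it stays [a].
/ʃ/ — between /a/ and /t/; rule 4 does not apply here → [ʃ].
/t/ — between /ʃ/ and /o/; rule 3 does not apply here → [t].
/o/ (between /t/ and /k/) fails the environment for rule 2, so it stays [o].
/k/ (between /o/ and /e/) is in the target of rule 3 but the environment (word-initially) is not met → [k].
/e/ meets the environment for rule 2 (before a voiced consonant) → [eː].
/b/ stays [b].
/a/ — between /b/ and /s/; rule 2 does not apply here → [a].
/s/ (word-final): rule 4 targets it, but not between two vowels → unchanged [s].

[tʰuːjnaʃtokeːbas]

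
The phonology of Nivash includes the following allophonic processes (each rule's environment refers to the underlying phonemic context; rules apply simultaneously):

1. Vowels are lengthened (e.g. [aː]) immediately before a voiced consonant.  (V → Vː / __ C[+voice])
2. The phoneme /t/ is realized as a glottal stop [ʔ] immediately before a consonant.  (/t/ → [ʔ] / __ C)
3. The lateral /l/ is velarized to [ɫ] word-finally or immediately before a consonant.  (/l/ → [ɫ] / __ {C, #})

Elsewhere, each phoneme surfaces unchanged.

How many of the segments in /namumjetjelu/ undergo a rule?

Segments that undergo a rule: /a/ → [aː] (rule 1); /u/ → [uː] (rule 1); /t/ → [ʔ] (rule 2); /e/ → [eː] (rule 1).
All other segments surface unchanged.

4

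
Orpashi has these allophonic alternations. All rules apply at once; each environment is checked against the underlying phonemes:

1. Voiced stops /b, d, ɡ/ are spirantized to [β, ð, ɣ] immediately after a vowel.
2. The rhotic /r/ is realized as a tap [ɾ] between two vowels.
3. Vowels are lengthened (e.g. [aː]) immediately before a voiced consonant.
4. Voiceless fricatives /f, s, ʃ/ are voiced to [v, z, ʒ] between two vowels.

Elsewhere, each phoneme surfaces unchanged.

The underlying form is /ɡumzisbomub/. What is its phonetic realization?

[ɡuːmzisboːmuːβ]

/ɡ/ — word-initial; rule 1 does not apply here → [ɡ].
/u/ meets the environment for rule 3 (before a voiced consonant) → [uː].
/m/ stays [m].
/z/ (between /m/ and /i/) is unaffected → [z].
/i/ — between /z/ and /s/; rule 3 does not apply here → [i].
/s/ (between /i/ and /b/) fails the environment for rule 4, so it stays [s].
/b/ (between /s/ and /o/) fails the environment for rule 1, so it stays [b].
Rule 3 applies to /o/ (between /b/ and /m/: before a voiced consonant) → [oː].
/m/ (between /o/ and /u/) is unaffected → [m].
/u/ meets the environment for rule 3 (before a voiced consonant) → [uː].
Rule 1 applies to /b/ (word-final: immediately after a vowel) → [β].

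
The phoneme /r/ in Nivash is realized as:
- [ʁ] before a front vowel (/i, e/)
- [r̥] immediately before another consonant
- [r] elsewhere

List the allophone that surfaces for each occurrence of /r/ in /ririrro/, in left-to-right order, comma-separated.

[ʁ], [ʁ], [r̥], [r]

Occurrence 1 (position 1): before a front vowel (/i, e/) → [ʁ].
Occurrence 2 (position 3): before a front vowel (/i, e/) → [ʁ].
Occurrence 3 (position 5): immediately before another consonant → [r̥].
Occurrence 4 (position 6): no conditioning environment matches → elsewhere allophone [r].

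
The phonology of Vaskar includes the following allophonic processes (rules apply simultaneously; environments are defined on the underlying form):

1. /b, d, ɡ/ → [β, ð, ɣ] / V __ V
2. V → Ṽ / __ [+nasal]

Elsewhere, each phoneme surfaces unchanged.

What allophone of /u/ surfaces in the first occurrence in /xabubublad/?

[u]

/u/ (between /b/ and /b/) is in the target of rule 2 but the environment (before a nasal consonant) is not met → [u].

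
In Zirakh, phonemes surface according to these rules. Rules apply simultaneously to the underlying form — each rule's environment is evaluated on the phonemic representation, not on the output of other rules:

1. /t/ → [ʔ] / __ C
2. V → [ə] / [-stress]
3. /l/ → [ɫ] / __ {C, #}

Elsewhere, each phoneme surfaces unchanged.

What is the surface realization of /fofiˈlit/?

/f/ (word-initial) is unaffected → [f].
/o/ (between /f/ and /f/) occurs in an unstressed syllable → [ə] by rule 2.
/f/ (between /o/ and /i/): no rule targets it → [f].
Rule 2 applies to /i/ (between /f/ and /l/: in an unstressed syllable) → [ə].
/l/ (between /i/ and /i/): rule 3 targets it, but not word-finally or immediately before a consonant → unchanged [l].
/i/ (between /l/ and /t/) is in the target of rule 2 but the environment (in an unstressed syllable) is not met → [i].
/t/ (word-final) fails the environment for rule 1, so it stays [t].

[fəfəˈlit]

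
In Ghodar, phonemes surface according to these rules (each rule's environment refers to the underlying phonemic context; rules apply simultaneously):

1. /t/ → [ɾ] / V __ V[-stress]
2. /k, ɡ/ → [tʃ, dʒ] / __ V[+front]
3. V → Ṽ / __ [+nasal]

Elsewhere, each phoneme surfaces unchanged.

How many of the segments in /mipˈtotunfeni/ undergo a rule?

3

Segments that undergo a rule: /t/ → [ɾ] (rule 1); /u/ → [ũ] (rule 3); /e/ → [ẽ] (rule 3).
All other segments surface unchanged.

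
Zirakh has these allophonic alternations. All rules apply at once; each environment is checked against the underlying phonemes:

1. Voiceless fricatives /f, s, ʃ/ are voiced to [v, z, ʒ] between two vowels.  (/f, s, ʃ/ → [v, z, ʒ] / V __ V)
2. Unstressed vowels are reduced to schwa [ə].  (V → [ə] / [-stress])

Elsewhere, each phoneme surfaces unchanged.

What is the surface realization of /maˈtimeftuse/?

[məˈtiməftəzə]

/m/ — not in any rule's target class → [m].
/a/ (between /m/ and /t/): in an unstressed syllable, so rule 2 applies → [ə].
/t/ stays [t].
/i/ — between /t/ and /m/; rule 2 does not apply here → [i].
/m/ — not in any rule's target class → [m].
/e/ meets the environment for rule 2 (in an unstressed syllable) → [ə].
/f/ (between /e/ and /t/): rule 1 targets it, but not between two vowels → unchanged [f].
/t/ (between /f/ and /u/) is unaffected → [t].
/u/ (between /t/ and /s/) occurs in an unstressed syllable → [ə] by rule 2.
/s/ (between /u/ and /e/) occurs between two vowels → [z] by rule 1.
/e/ (word-final): in an unstressed syllable, so rule 2 applies → [ə].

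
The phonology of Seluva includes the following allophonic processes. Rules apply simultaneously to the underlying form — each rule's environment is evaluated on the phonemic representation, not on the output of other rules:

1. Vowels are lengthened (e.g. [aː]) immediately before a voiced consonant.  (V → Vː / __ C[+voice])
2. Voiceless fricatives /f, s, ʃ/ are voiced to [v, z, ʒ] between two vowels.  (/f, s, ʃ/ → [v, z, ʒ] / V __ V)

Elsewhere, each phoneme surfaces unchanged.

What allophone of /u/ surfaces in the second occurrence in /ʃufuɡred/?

[uː]

/u/ (between /f/ and /ɡ/) occurs before a voiced consonant → [uː] by rule 1.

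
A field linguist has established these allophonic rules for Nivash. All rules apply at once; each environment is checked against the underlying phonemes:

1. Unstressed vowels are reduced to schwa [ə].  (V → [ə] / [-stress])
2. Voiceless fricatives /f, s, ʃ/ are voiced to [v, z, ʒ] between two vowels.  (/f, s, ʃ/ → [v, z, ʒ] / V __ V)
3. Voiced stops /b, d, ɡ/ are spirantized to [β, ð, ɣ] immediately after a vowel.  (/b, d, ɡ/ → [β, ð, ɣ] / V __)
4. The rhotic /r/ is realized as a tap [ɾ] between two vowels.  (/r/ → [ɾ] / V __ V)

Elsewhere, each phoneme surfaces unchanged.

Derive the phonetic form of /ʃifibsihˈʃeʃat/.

/ʃ/ (word-initial) fails the environment for rule 2, so it stays [ʃ].
/i/ meets the environment for rule 1 (in an unstressed syllable) → [ə].
/f/ (between /i/ and /i/) occurs between two vowels → [v] by rule 2.
/i/ (between /f/ and /b/) occurs in an unstressed syllable → [ə] by rule 1.
/b/ (between /i/ and /s/): immediately after a vowel, so rule 3 applies → [β].
/s/ (between /b/ and /i/): rule 2 targets it, but not between two vowels → unchanged [s].
/i/ (between /s/ and /h/) occurs in an unstressed syllable → [ə] by rule 1.
/h/ stays [h].
/ʃ/ (between /h/ and /e/): rule 2 targets it, but not between two vowels → unchanged [ʃ].
/e/ (between /ʃ/ and /ʃ/) fails the environment for rule 1, so it stays [e].
/ʃ/ — between /e/ and /a/, between two vowels — surfaces as [ʒ] (rule 2).
/a/ (between /ʃ/ and /t/): in an unstressed syllable, so rule 1 applies → [ə].
/t/ — not in any rule's target class → [t].

[ʃəvəβsəhˈʃeʒət]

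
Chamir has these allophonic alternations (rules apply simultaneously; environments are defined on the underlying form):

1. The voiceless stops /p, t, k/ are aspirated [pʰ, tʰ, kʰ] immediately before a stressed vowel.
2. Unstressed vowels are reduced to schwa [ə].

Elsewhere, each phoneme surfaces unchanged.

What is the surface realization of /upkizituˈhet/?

Rule 2 applies to /u/ (word-initial: in an unstressed syllable) → [ə].
/p/ (between /u/ and /k/) is in the target of rule 1 but the environment (immediately before a stressed vowel) is not met → [p].
/k/ — between /p/ and /i/; rule 1 does not apply here → [k].
/i/ — between /k/ and /z/, in an unstressed syllable — surfaces as [ə] (rule 2).
/z/ — not in any rule's target class → [z].
Rule 2 applies to /i/ (between /z/ and /t/: in an unstressed syllable) → [ə].
/t/ (between /i/ and /u/) fails the environment for rule 1, so it stays [t].
/u/ meets the environment for rule 2 (in an unstressed syllable) → [ə].
/h/ stays [h].
/e/ — between /h/ and /t/; rule 2 does not apply here → [e].
/t/ (word-final) is in the target of rule 1 but the environment (immediately before a stressed vowel) is not met → [t].

[əpkəzətəˈhet]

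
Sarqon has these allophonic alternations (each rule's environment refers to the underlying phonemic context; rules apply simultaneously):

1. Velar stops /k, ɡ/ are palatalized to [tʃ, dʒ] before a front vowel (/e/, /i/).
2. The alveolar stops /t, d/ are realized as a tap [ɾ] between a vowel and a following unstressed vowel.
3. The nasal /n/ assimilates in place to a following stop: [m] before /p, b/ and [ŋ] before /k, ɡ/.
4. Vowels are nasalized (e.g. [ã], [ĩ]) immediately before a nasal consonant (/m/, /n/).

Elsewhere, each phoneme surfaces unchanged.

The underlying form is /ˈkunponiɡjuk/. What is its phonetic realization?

[ˈkũmpõniɡjuk]

/k/ — word-initial; rule 1 does not apply here → [k].
/u/ — between /k/ and /n/, before a nasal consonant — surfaces as [ũ] (rule 4).
/n/ meets the environment for rule 3 (before a labial or velar stop) → [m].
/p/ stays [p].
Rule 4 applies to /o/ (between /p/ and /n/: before a nasal consonant) → [õ].
/n/ (between /o/ and /i/) is in the target of rule 3 but the environment (before a labial or velar stop) is not met → [n].
/i/ — between /n/ and /ɡ/; rule 4 does not apply here → [i].
/ɡ/ (between /i/ and /j/) is in the target of rule 1 but the environment (before a front vowel) is not met → [ɡ].
/j/ (between /ɡ/ and /u/): no rule targets it → [j].
/u/ (between /j/ and /k/): rule 4 targets it, but not before a nasal consonant → unchanged [u].
/k/ (word-final) is in the target of rule 1 but the environment (before a front vowel) is not met → [k].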